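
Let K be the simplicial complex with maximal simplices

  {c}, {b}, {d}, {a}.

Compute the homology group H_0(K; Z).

H_0 ≅ Z^4.

Take the total order a < b < c < d on the vertex set. Then K (dimension 0) consists of the simplices:

  0-simplices (4): a, b, c, d

so the chain groups are C_0 ≅ Z^4.

Computing H_k = (kernel of ∂_k) / (image of ∂_{k+1}):

  H_0: rank C_0 − rank ∂_1 = 4 − 0 = 4, and there is no ∂_1, so H_0 ≅ Z^4.

(K is a triangulation of a set of 4 points.)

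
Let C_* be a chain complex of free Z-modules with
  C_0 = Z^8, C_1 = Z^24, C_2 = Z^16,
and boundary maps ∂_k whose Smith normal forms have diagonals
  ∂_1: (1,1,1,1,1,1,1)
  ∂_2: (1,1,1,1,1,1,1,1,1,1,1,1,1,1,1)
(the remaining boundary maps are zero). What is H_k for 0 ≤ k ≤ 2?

H_0: b_0 = 8 − 0 − 7 = 1; torsion from ∂_1 factors > 1: none. So H_0 = Z.
H_1: b_1 = 24 − 7 − 15 = 2; torsion from ∂_2 factors > 1: none. So H_1 = Z^2.
H_2: b_2 = 16 − 15 − 0 = 1; torsion from ∂_3 factors > 1: none. So H_2 = Z.

H_0 = Z,  H_1 = Z^2,  H_2 = Z.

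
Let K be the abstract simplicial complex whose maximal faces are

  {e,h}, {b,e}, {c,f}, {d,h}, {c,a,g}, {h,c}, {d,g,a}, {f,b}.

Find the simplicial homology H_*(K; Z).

Fix the vertex order a < b < c < d < e < f < g < h and write every simplex with vertices in increasing order. Then dim K = 2 and the simplices of K are:

  0-simplices (8): a, b, c, d, e, f, g, h
  1-simplices (11): ac, ad, ag, be, bf, cf, cg, ch, dg, dh, eh
  2-simplices (2): acg, adg

so the chain groups are C_0 ≅ Z^8, C_1 ≅ Z^11, C_2 ≅ Z^2.

Boundary ∂_1: C_1 → C_0 is given by ∂[p,q] = [q] − [p].
The resulting 8×11 matrix has rank 7, and its Smith normal form has invariant factors (1,1,1,1,1,1,1).

Boundary ∂_2: C_2 → C_1 sends each 2-simplex [p,q,r] to [q,r] − [p,r] + [p,q]. For instance
  ∂acg = cg − ag + ac,
  ∂adg = dg − ag + ad.
The resulting 11×2 matrix has rank 2, and its Smith normal form has invariant factors (1,1).

Computing H_k = (kernel of ∂_k) / (image of ∂_{k+1}):

  H_0: rank C_0 − rank ∂_1 = 8 − 7 = 1, and the invariant factors of ∂_1 are all 1, so H_0 = Z.
  H_1: rank ker ∂_1 − rank ∂_2 = (11 − 7) − 2 = 2, and the invariant factors of ∂_2 are all 1, so H_1 = Z^2.
  H_2: rank ker ∂_2 − rank ∂_3 = (2 − 2) − 0 = 0, and there is no ∂_3, so H_2 = 0.

As a check, the Euler characteristic is 8 − 11 + 2 = -1, which agrees with 1 − 2 + 0 = -1.

H_0 = Z,  H_1 = Z^2,  H_2 = 0.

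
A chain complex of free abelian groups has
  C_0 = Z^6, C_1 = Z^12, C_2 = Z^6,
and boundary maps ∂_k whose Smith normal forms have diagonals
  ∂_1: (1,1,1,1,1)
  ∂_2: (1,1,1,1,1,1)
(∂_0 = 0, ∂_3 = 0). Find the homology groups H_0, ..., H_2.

H_0 = Z,  H_1 = Z,  H_2 = 0.

H_0: b_0 = 6 − 0 − 5 = 1; torsion from ∂_1 factors > 1: none. So H_0 = Z.
H_1: b_1 = 12 − 5 − 6 = 1; torsion from ∂_2 factors > 1: none. So H_1 = Z.
H_2: b_2 = 6 − 6 − 0 = 0; torsion from ∂_3 factors > 1: none. So H_2 = 0.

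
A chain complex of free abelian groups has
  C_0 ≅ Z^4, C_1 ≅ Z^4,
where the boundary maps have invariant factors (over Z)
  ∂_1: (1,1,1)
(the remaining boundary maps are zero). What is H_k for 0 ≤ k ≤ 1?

H_0 ≅ Z,  H_1 ≅ Z.

H_0: b_0 = 4 − 0 − 3 = 1; torsion from ∂_1 factors > 1: none. So H_0 ≅ Z.
H_1: b_1 = 4 − 3 − 0 = 1; torsion from ∂_2 factors > 1: none. So H_1 ≅ Z.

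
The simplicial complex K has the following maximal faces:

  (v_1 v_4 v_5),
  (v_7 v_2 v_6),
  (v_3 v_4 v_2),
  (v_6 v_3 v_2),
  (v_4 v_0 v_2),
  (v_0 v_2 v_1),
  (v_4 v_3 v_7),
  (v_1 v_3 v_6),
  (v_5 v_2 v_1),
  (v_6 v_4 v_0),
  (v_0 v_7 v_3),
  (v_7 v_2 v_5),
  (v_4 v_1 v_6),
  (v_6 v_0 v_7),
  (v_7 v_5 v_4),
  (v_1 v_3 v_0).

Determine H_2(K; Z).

H_2 = Z.

K has 8 vertices, 24 edges, 16 triangles.
rank ∂_2 = 15, rank ∂_3 = 0 ⇒ b_2 = 16 − 15 − 0 = 1. So H_2 = Z.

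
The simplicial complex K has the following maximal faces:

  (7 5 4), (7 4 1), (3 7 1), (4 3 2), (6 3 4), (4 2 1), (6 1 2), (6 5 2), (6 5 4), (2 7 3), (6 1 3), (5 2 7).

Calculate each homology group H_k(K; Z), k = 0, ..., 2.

K has 7 vertices, 18 edges, 12 triangles.
rank ∂_0 = 0, rank ∂_1 = 6 ⇒ b_0 = 7 − 0 − 6 = 1; all invariant factors of ∂_1 are 1 so no torsion. So H_0 ≅ Z.
rank ∂_1 = 6, rank ∂_2 = 12 ⇒ b_1 = 18 − 6 − 12 = 0; ∂_2 has invariant factor(s) [2] giving torsion. So H_1 ≅ Z/2.
rank ∂_2 = 12, rank ∂_3 = 0 ⇒ b_2 = 12 − 12 − 0 = 0. So H_2 ≅ 0.

H_0 ≅ Z,  H_1 ≅ Z/2,  H_2 = 0.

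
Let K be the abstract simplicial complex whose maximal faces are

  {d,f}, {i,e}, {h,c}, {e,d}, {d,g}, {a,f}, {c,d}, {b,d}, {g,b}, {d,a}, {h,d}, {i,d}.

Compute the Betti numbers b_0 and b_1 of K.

b_0 = 1, b_1 = 4.

Take the total order a < b < c < d < e < f < g < h < i on the vertex set. Then K (dimension 1) consists of the simplices:

  0-simplices (9): a, b, c, d, e, f, g, h, i
  1-simplices (12): ad, af, bd, bg, cd, ch, de, df, dg, dh, di, ei

so the chain groups are C_0 ≅ Z^9, C_1 ≅ Z^12.

The boundary map ∂_1: C_1 → C_0 is given by ∂[p,q] = [q] − [p]. For instance
  ∂ad = d − a.
The resulting 9×12 matrix has rank 8, and its Smith normal form has invariant factors (1,1,1,1,1,1,1,1).

From H_k ≅ ker(∂_k) / im(∂_{k+1}) we obtain:

  H_0: rank C_0 − rank ∂_1 = 9 − 8 = 1, and the invariant factors of ∂_1 are all 1, so H_0 = Z.
  H_1: rank ker ∂_1 − rank ∂_2 = (12 − 8) − 0 = 4, and there is no ∂_2, so H_1 = Z^4.

(K is a triangulation of a wedge of 4 circles.)

Hence the Betti numbers are b_0 = 1, b_1 = 4.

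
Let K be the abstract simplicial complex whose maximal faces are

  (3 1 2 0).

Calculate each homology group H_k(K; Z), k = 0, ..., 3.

H_0 ≅ Z,  H_1 = 0,  H_2 = 0,  H_3 = 0.

Take the total order 0 < 1 < 2 < 3 on the vertex set. Then K (dimension 3) consists of the simplices:

  0-simplices (4): [0], [1], [2], [3]
  1-simplices (6): [0,1], [0,2], [0,3], [1,2], [1,3], [2,3]
  2-simplices (4): [0,1,2], [0,1,3], [0,2,3], [1,2,3]
  3-simplices (1): [0,1,2,3]

so the chain groups are C_0 ≅ Z^4, C_1 ≅ Z^6, C_2 ≅ Z^4, C_3 ≅ Z^1.

∂_1: C_1 → C_0 sends each edge [p,q] (with p < q) to q − p. For instance
  ∂[0,2] = [2] − [0].
The resulting 4×6 matrix has rank 3, and its Smith normal form has invariant factors (1,1,1).

The boundary map ∂_2: C_2 → C_1 maps a triangle to the signed sum of its edges. For instance
  ∂[1,2,3] = [2,3] − [1,3] + [1,2],
  ∂[0,2,3] = [2,3] − [0,3] + [0,2].
As a 6×4 matrix over Z this has rank 3, with invariant factors (1,1,1).

The boundary map ∂_3: C_3 → C_2 sends each 3-simplex σ to the alternating sum Σ_i (−1)^i (σ with its i-th vertex removed). For instance
  ∂[0,1,2,3] = [1,2,3] − [0,2,3] + [0,1,3] − [0,1,2].
The 4×1 boundary matrix has rank 1 and Smith normal form diag(1).

Computing H_k = (kernel of ∂_k) / (image of ∂_{k+1}):

  H_0: rank C_0 − rank ∂_1 = 4 − 3 = 1, and the invariant factors of ∂_1 are all 1, so H_0 = Z.
  H_1: rank ker ∂_1 − rank ∂_2 = (6 − 3) − 3 = 0, and the invariant factors of ∂_2 are all 1, so H_1 = 0.
  H_2: rank ker ∂_2 − rank ∂_3 = (4 − 3) − 1 = 0, and the invariant factors of ∂_3 are all 1, so H_2 = 0.
  H_3: rank ker ∂_3 − rank ∂_4 = (1 − 1) − 0 = 0, and there is no ∂_4, so H_3 = 0.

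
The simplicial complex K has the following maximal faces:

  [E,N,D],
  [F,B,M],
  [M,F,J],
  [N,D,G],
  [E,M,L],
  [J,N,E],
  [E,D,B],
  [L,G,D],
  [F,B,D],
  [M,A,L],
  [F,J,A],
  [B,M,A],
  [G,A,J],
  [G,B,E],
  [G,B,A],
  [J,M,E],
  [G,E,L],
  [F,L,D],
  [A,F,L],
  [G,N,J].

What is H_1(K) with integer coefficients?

H_1 ≅ Z ⊕ Z/2Z.

Order the vertices as A < B < D < E < F < G < J < L < M < N. Listing each simplex with vertices in this order, K has dimension 2 with simplices:

  0-simplices (10): A, B, D, E, F, G, J, L, M, N
  1-simplices (30): AB, AF, AG, AJ, AL, AM, BD, BE, BF, BG, BM, DE, DF, DG, DL, DN, EG, EJ, EL, EM, EN, FJ, FL, FM, GJ, GL, GN, JM, JN, LM
  2-simplices (20): ABG, ABM, AFJ, AFL, AGJ, ALM, BDE, BDF, BEG, BFM, DEN, DFL, DGL, DGN, EGL, EJM, EJN, ELM, FJM, GJN

so the chain groups are C_0 ≅ Z^10, C_1 ≅ Z^30, C_2 ≅ Z^20.

Boundary ∂_1: C_1 → C_0 sends each edge [p,q] (with p < q) to q − p. For instance
  ∂AM = M − A.
The 10×30 boundary matrix has rank 9 and Smith normal form diag(1,1,1,1,1,1,1,1,1).

∂_2: C_2 → C_1 sends each 2-simplex [p,q,r] to [q,r] − [p,r] + [p,q]. For instance
  ∂BDF = DF − BF + BD,
  ∂DGN = GN − DN + DG.
This gives a 30×20 integer matrix of rank 20; reducing to Smith normal form yields diagonal entries (1,1,1,1,1,1,1,1,1,1,1,1,1,1,1,1,1,1,1,2).

Computing H_k = (kernel of ∂_k) / (image of ∂_{k+1}):

  H_1: rank ker ∂_1 − rank ∂_2 = (30 − 9) − 20 = 1, and ∂_2 has invariant factor 2 > 1, so H_1 = Z ⊕ Z/2Z.

(K is a triangulation of the Klein bottle.)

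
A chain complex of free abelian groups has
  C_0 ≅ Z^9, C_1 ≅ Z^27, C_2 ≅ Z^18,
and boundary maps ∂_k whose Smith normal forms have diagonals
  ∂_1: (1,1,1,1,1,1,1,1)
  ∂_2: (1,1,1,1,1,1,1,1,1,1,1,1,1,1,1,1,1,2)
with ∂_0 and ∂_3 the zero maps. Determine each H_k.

H_0 ≅ Z,  H_1 ≅ Z ⊕ Z/2,  H_2 = 0.

H_0: b_0 = 9 − 0 − 8 = 1; torsion from ∂_1 factors > 1: none. So H_0 ≅ Z.
H_1: b_1 = 27 − 8 − 18 = 1; torsion from ∂_2 factors > 1: [2]. So H_1 ≅ Z ⊕ Z/2.
H_2: b_2 = 18 − 18 − 0 = 0; torsion from ∂_3 factors > 1: none. So H_2 ≅ 0.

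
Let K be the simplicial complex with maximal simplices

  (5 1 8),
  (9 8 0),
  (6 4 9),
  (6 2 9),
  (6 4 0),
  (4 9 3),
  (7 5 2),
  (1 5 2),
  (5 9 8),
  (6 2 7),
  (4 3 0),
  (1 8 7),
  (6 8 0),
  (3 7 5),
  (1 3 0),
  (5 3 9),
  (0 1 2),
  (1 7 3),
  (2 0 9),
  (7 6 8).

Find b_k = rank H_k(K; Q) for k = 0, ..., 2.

b_0 = 1, b_1 = 1, b_2 = 0.

Take the total order 0 < 1 < 2 < 3 < 4 < 5 < 6 < 7 < 8 < 9 on the vertex set. Then K (dimension 2) consists of the simplices:

  0-simplices (10): [0], [1], [2], [3], [4], [5], [6], [7], [8], [9]
  1-simplices (30): (30 of them)
  2-simplices (20): (20 of them)

so the chain groups are C_0 ≅ Z^10, C_1 ≅ Z^30, C_2 ≅ Z^20.

∂_1: C_1 → C_0 sends each edge [p,q] (with p < q) to q − p. For instance
  ∂[2,7] = [7] − [2].
The 10×30 boundary matrix has rank 9 and Smith normal form diag(1,1,1,1,1,1,1,1,1).

Boundary ∂_2: C_2 → C_1 maps a triangle to the signed sum of its edges. For instance
  ∂[1,7,8] = [7,8] − [1,8] + [1,7],
  ∂[0,3,4] = [3,4] − [0,4] + [0,3].
The resulting 30×20 matrix has rank 20, and its Smith normal form has invariant factors (1,1,1,1,1,1,1,1,1,1,1,1,1,1,1,1,1,1,1,2).

Now H_k = ker ∂_k / im ∂_{k+1}, so:

  H_0: rank C_0 − rank ∂_1 = 10 − 9 = 1, and the invariant factors of ∂_1 are all 1, so H_0 ≅ Z.
  H_1: rank ker ∂_1 − rank ∂_2 = (30 − 9) − 20 = 1, and ∂_2 has invariant factor 2 > 1, so H_1 ≅ Z ⊕ Z/2.
  H_2: rank ker ∂_2 − rank ∂_3 = (20 − 20) − 0 = 0, and there is no ∂_3, so H_2 ≅ 0.

As a check, the Euler characteristic is 10 − 30 + 20 = 0, which agrees with 1 − 1 + 0 = 0.

Hence the Betti numbers are b_0 = 1, b_1 = 1, b_2 = 0.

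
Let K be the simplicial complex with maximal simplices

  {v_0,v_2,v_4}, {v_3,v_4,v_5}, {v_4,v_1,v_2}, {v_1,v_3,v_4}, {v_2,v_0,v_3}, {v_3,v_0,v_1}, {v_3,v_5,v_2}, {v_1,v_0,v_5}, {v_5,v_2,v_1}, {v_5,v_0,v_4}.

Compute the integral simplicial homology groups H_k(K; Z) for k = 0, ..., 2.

H_0 ≅ Z,  H_1 ≅ Z/2,  H_2 = 0.

K has 6 vertices, 15 edges, 10 triangles.
rank ∂_0 = 0, rank ∂_1 = 5 ⇒ b_0 = 6 − 0 − 5 = 1; all invariant factors of ∂_1 are 1 so no torsion. So H_0 = Z.
rank ∂_1 = 5, rank ∂_2 = 10 ⇒ b_1 = 15 − 5 − 10 = 0; ∂_2 has invariant factor(s) [2] giving torsion. So H_1 = Z/2.
rank ∂_2 = 10, rank ∂_3 = 0 ⇒ b_2 = 10 − 10 − 0 = 0. So H_2 = 0.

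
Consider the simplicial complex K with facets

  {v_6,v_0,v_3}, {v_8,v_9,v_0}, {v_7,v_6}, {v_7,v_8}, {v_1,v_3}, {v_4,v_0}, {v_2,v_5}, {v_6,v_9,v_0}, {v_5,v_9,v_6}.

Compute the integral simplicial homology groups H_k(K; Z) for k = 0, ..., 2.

H_0 = Z,  H_1 = Z,  H_2 = 0.

Order the vertices as v_0 < v_1 < v_2 < v_3 < v_4 < v_5 < v_6 < v_7 < v_8 < v_9. Listing each simplex with vertices in this order, K has dimension 2 with simplices:

  0-simplices (10): [v_0], [v_1], [v_2], [v_3], [v_4], [v_5], [v_6], [v_7], [v_8], [v_9]
  1-simplices (14): [v_0,v_3], [v_0,v_4], [v_0,v_6], [v_0,v_8], [v_0,v_9], [v_1,v_3], [v_2,v_5], [v_3,v_6], [v_5,v_6], [v_5,v_9], [v_6,v_7], [v_6,v_9], [v_7,v_8], [v_8,v_9]
  2-simplices (4): [v_0,v_3,v_6], [v_0,v_6,v_9], [v_0,v_8,v_9], [v_5,v_6,v_9]

Hence C_0 ≅ Z^10, C_1 ≅ Z^14, C_2 ≅ Z^4.

The boundary map ∂_1: C_1 → C_0 sends each edge [p,q] (with p < q) to q − p. For instance
  ∂[v_0,v_6] = [v_6] − [v_0].
The 10×14 boundary matrix has rank 9 and Smith normal form diag(1,1,1,1,1,1,1,1,1).

Boundary ∂_2: C_2 → C_1 acts by ∂[p,q,r] = [q,r] − [p,r] + [p,q]. For instance
  ∂[v_5,v_6,v_9] = [v_6,v_9] − [v_5,v_9] + [v_5,v_6],
  ∂[v_0,v_6,v_9] = [v_6,v_9] − [v_0,v_9] + [v_0,v_6].
This gives a 14×4 integer matrix of rank 4; reducing to Smith normal form yields diagonal entries (1,1,1,1).

Reading off H_k = ker ∂_k / im ∂_{k+1}:

  H_0: rank C_0 − rank ∂_1 = 10 − 9 = 1, and the invariant factors of ∂_1 are all 1, so H_0 = Z.
  H_1: rank ker ∂_1 − rank ∂_2 = (14 − 9) − 4 = 1, and the invariant factors of ∂_2 are all 1, so H_1 = Z.
  H_2: rank ker ∂_2 − rank ∂_3 = (4 − 4) − 0 = 0, and there is no ∂_3, so H_2 = 0.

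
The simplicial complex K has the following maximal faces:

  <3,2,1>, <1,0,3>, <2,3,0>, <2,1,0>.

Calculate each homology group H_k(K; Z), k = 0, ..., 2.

H_0 = Z,  H_1 = 0,  H_2 = Z.

Take the total order 0 < 1 < 2 < 3 on the vertex set. Then K (dimension 2) consists of the simplices:

  0-simplices (4): [0], [1], [2], [3]
  1-simplices (6): [0,1], [0,2], [0,3], [1,2], [1,3], [2,3]
  2-simplices (4): [0,1,2], [0,1,3], [0,2,3], [1,2,3]

so the chain groups are C_0 ≅ Z^4, C_1 ≅ Z^6, C_2 ≅ Z^4.

The boundary map ∂_1: C_1 → C_0 is given by ∂[p,q] = [q] − [p]. For instance
  ∂[0,1] = [1] − [0].
The 4×6 boundary matrix has rank 3 and Smith normal form diag(1,1,1).

The boundary map ∂_2: C_2 → C_1 acts by ∂[p,q,r] = [q,r] − [p,r] + [p,q]. For instance
  ∂[0,2,3] = [2,3] − [0,3] + [0,2],
  ∂[1,2,3] = [2,3] − [1,3] + [1,2].
This gives a 6×4 integer matrix of rank 3; reducing to Smith normal form yields diagonal entries (1,1,1).

From H_k ≅ ker(∂_k) / im(∂_{k+1}) we obtain:

  H_0: rank C_0 − rank ∂_1 = 4 − 3 = 1, and the invariant factors of ∂_1 are all 1, so H_0 = Z.
  H_1: rank ker ∂_1 − rank ∂_2 = (6 − 3) − 3 = 0, and the invariant factors of ∂_2 are all 1, so H_1 = 0.
  H_2: rank ker ∂_2 − rank ∂_3 = (4 − 3) − 0 = 1, and there is no ∂_3, so H_2 = Z.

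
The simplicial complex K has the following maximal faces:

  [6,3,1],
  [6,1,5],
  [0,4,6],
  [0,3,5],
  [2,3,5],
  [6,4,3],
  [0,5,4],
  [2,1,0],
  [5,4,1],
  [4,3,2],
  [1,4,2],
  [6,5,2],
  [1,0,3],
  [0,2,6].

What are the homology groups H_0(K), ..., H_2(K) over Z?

K has 7 vertices, 21 edges, 14 triangles.
rank ∂_0 = 0, rank ∂_1 = 6 ⇒ b_0 = 7 − 0 − 6 = 1; all invariant factors of ∂_1 are 1 so no torsion. So H_0 ≅ Z.
rank ∂_1 = 6, rank ∂_2 = 13 ⇒ b_1 = 21 − 6 − 13 = 2; all invariant factors of ∂_2 are 1 so no torsion. So H_1 ≅ Z^2.
rank ∂_2 = 13, rank ∂_3 = 0 ⇒ b_2 = 14 − 13 − 0 = 1. So H_2 ≅ Z.

H_0 ≅ Z,  H_1 ≅ Z^2,  H_2 ≅ Z.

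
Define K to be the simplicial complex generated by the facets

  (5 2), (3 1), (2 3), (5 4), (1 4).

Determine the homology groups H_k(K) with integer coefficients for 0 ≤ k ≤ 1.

H_0 = Z,  H_1 = Z.

We work with the vertex ordering 1 < 2 < 3 < 4 < 5. The simplices of K, each written with vertices in increasing order, are:

  0-simplices (5): [1], [2], [3], [4], [5]
  1-simplices (5): [1,3], [1,4], [2,3], [2,5], [4,5]

Hence C_0 ≅ Z^5, C_1 ≅ Z^5.

∂_1: C_1 → C_0 maps an edge to its endpoints' difference, ∂[p,q] = q − p.
The 5×5 boundary matrix has rank 4 and Smith normal form diag(1,1,1,1).

Now H_k = ker ∂_k / im ∂_{k+1}, so:

  H_0: rank C_0 − rank ∂_1 = 5 − 4 = 1, and the invariant factors of ∂_1 are all 1, so H_0 = Z.
  H_1: rank ker ∂_1 − rank ∂_2 = (5 − 4) − 0 = 1, and there is no ∂_2, so H_1 = Z.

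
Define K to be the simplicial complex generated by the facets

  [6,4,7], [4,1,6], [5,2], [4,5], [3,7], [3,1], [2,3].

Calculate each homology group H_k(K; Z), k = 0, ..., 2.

H_0 ≅ Z,  H_1 ≅ Z^2,  H_2 = 0.

We work with the vertex ordering 1 < 2 < 3 < 4 < 5 < 6 < 7. The simplices of K, each written with vertices in increasing order, are:

  0-simplices (7): [1], [2], [3], [4], [5], [6], [7]
  1-simplices (10): [1,3], [1,4], [1,6], [2,3], [2,5], [3,7], [4,5], [4,6], [4,7], [6,7]
  2-simplices (2): [1,4,6], [4,6,7]

Hence C_0 ≅ Z^7, C_1 ≅ Z^10, C_2 ≅ Z^2.

∂_1: C_1 → C_0 is given by ∂[p,q] = [q] − [p]. For instance
  ∂[4,5] = [5] − [4].
The resulting 7×10 matrix has rank 6, and its Smith normal form has invariant factors (1,1,1,1,1,1).

∂_2: C_2 → C_1 acts by ∂[p,q,r] = [q,r] − [p,r] + [p,q]. For instance
  ∂[1,4,6] = [4,6] − [1,6] + [1,4],
  ∂[4,6,7] = [6,7] − [4,7] + [4,6].
The resulting 10×2 matrix has rank 2, and its Smith normal form has invariant factors (1,1).

From H_k ≅ ker(∂_k) / im(∂_{k+1}) we obtain:

  H_0: rank C_0 − rank ∂_1 = 7 − 6 = 1, and the invariant factors of ∂_1 are all 1, so H_0 = Z.
  H_1: rank ker ∂_1 − rank ∂_2 = (10 − 6) − 2 = 2, and the invariant factors of ∂_2 are all 1, so H_1 = Z^2.
  H_2: rank ker ∂_2 − rank ∂_3 = (2 − 2) − 0 = 0, and there is no ∂_3, so H_2 = 0.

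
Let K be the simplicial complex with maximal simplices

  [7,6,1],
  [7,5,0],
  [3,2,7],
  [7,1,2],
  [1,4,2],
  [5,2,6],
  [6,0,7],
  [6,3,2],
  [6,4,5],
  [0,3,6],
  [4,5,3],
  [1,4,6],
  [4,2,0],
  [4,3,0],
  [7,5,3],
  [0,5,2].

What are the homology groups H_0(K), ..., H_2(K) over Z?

Order the vertices as 0 < 1 < 2 < 3 < 4 < 5 < 6 < 7. Listing each simplex with vertices in this order, K has dimension 2 with simplices:

  0-simplices (8): [0], [1], [2], [3], [4], [5], [6], [7]
  1-simplices (24): (24 of them)
  2-simplices (16): [0,2,4], [0,2,5], [0,3,4], [0,3,6], [0,5,7], [0,6,7], [1,2,4], [1,2,7], [1,4,6], [1,6,7], [2,3,6], [2,3,7], [2,5,6], [3,4,5], [3,5,7], [4,5,6]

giving chain groups C_0 ≅ Z^8, C_1 ≅ Z^24, C_2 ≅ Z^16.

Boundary ∂_1: C_1 → C_0 maps an edge to its endpoints' difference, ∂[p,q] = q − p. For instance
  ∂[5,7] = [7] − [5].
This gives a 8×24 integer matrix of rank 7; reducing to Smith normal form yields diagonal entries (1,1,1,1,1,1,1).

∂_2: C_2 → C_1 acts by ∂[p,q,r] = [q,r] − [p,r] + [p,q]. For instance
  ∂[0,2,5] = [2,5] − [0,5] + [0,2],
  ∂[2,3,7] = [3,7] − [2,7] + [2,3].
The 24×16 boundary matrix has rank 15 and Smith normal form diag(1,1,1,1,1,1,1,1,1,1,1,1,1,1,1).

Now H_k = ker ∂_k / im ∂_{k+1}, so:

  H_0: rank C_0 − rank ∂_1 = 8 − 7 = 1, and the invariant factors of ∂_1 are all 1, so H_0 = Z.
  H_1: rank ker ∂_1 − rank ∂_2 = (24 − 7) − 15 = 2, and the invariant factors of ∂_2 are all 1, so H_1 = Z^2.
  H_2: rank ker ∂_2 − rank ∂_3 = (16 − 15) − 0 = 1, and there is no ∂_3, so H_2 = Z.

(K is a triangulation of the torus T^2.)

H_0 = Z,  H_1 = Z^2,  H_2 = Z.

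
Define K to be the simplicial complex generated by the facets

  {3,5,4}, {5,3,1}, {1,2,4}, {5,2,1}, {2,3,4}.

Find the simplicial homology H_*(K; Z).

K has 5 vertices, 10 edges, 5 triangles.
rank ∂_0 = 0, rank ∂_1 = 4 ⇒ b_0 = 5 − 0 − 4 = 1; all invariant factors of ∂_1 are 1 so no torsion. So H_0 = Z.
rank ∂_1 = 4, rank ∂_2 = 5 ⇒ b_1 = 10 − 4 − 5 = 1; all invariant factors of ∂_2 are 1 so no torsion. So H_1 = Z.
rank ∂_2 = 5, rank ∂_3 = 0 ⇒ b_2 = 5 − 5 − 0 = 0. So H_2 = 0.

H_0 = Z,  H_1 = Z,  H_2 = 0.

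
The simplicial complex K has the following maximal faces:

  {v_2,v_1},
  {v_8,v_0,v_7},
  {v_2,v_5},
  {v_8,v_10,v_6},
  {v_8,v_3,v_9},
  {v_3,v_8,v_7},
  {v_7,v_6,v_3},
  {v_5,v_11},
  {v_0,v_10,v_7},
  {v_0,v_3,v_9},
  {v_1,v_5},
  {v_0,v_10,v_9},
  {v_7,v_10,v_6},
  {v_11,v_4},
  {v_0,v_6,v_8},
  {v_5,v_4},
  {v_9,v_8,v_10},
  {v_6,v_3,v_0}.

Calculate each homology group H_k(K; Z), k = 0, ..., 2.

H_0 = Z^2,  H_1 = Z^2 ⊕ Z/2,  H_2 = 0.

K has 12 vertices, 24 edges, 12 triangles.
rank ∂_0 = 0, rank ∂_1 = 10 ⇒ b_0 = 12 − 0 − 10 = 2; all invariant factors of ∂_1 are 1 so no torsion. So H_0 ≅ Z^2.
rank ∂_1 = 10, rank ∂_2 = 12 ⇒ b_1 = 24 − 10 − 12 = 2; ∂_2 has invariant factor(s) [2] giving torsion. So H_1 ≅ Z^2 ⊕ Z/2.
rank ∂_2 = 12, rank ∂_3 = 0 ⇒ b_2 = 12 − 12 − 0 = 0. So H_2 ≅ 0.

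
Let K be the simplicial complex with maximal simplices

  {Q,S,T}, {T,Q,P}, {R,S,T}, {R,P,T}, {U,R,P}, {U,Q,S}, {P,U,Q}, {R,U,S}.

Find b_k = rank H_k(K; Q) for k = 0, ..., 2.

b_0 = 1, b_1 = 0, b_2 = 1.

K has 6 vertices, 12 edges, 8 triangles.
rank ∂_0 = 0, rank ∂_1 = 5 ⇒ b_0 = 6 − 0 − 5 = 1; all invariant factors of ∂_1 are 1 so no torsion. So H_0 = Z.
rank ∂_1 = 5, rank ∂_2 = 7 ⇒ b_1 = 12 − 5 − 7 = 0; all invariant factors of ∂_2 are 1 so no torsion. So H_1 = 0.
rank ∂_2 = 7, rank ∂_3 = 0 ⇒ b_2 = 8 − 7 − 0 = 1. So H_2 = Z.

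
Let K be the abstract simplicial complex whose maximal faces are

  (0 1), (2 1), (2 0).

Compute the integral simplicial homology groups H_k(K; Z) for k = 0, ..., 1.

K has 3 vertices, 3 edges.
rank ∂_0 = 0, rank ∂_1 = 2 ⇒ b_0 = 3 − 0 − 2 = 1; all invariant factors of ∂_1 are 1 so no torsion. So H_0 = Z.
rank ∂_1 = 2, rank ∂_2 = 0 ⇒ b_1 = 3 − 2 − 0 = 1. So H_1 = Z.

H_0 ≅ Z,  H_1 ≅ Z.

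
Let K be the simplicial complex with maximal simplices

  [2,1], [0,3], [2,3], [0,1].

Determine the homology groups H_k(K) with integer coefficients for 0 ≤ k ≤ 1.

H_0 = Z,  H_1 = Z.

Order the vertices as 0 < 1 < 2 < 3. Listing each simplex with vertices in this order, K has dimension 1 with simplices:

  0-simplices (4): [0], [1], [2], [3]
  1-simplices (4): [0,1], [0,3], [1,2], [2,3]

giving chain groups C_0 ≅ Z^4, C_1 ≅ Z^4.

∂_1: C_1 → C_0 is given by ∂[p,q] = [q] − [p]. For instance
  ∂[0,1] = [1] − [0].
As a 4×4 matrix over Z this has rank 3, with invariant factors (1,1,1).

Now H_k = ker ∂_k / im ∂_{k+1}, so:

  H_0: rank C_0 − rank ∂_1 = 4 − 3 = 1, and the invariant factors of ∂_1 are all 1, so H_0 ≅ Z.
  H_1: rank ker ∂_1 − rank ∂_2 = (4 − 3) − 0 = 1, and there is no ∂_2, so H_1 ≅ Z.

As a check, the Euler characteristic is 4 − 4 = 0, which agrees with 1 − 1 = 0.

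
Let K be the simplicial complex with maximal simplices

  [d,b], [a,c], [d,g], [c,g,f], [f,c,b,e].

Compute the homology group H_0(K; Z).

K has 7 vertices, 11 edges, 5 triangles, 1 3-simplex.
rank ∂_0 = 0, rank ∂_1 = 6 ⇒ b_0 = 7 − 0 − 6 = 1; all invariant factors of ∂_1 are 1 so no torsion. So H_0 = Z.

H_0 ≅ Z.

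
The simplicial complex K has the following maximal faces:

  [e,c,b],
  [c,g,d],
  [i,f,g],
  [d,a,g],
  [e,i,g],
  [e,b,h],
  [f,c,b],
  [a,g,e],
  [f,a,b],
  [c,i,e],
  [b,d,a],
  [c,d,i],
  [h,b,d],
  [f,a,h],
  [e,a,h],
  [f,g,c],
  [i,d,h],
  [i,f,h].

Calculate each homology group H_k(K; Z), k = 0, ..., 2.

We work with the vertex ordering a < b < c < d < e < f < g < h < i. The simplices of K, each written with vertices in increasing order, are:

  0-simplices (9): a, b, c, d, e, f, g, h, i
  1-simplices (27): ab, ad, ae, af, ag, ah, bc, bd, be, bf, bh, cd, ce, cf, cg, ci, dg, dh, di, eg, eh, ei, fg, fh, fi, gi, hi
  2-simplices (18): abd, abf, adg, aeg, aeh, afh, bce, bcf, bdh, beh, cdg, cdi, cei, cfg, dhi, egi, fgi, fhi

Hence C_0 ≅ Z^9, C_1 ≅ Z^27, C_2 ≅ Z^18.

The boundary map ∂_1: C_1 → C_0 sends each edge [p,q] (with p < q) to q − p. For instance
  ∂eg = g − e.
The 9×27 boundary matrix has rank 8 and Smith normal form diag(1,1,1,1,1,1,1,1).

Boundary ∂_2: C_2 → C_1 acts by ∂[p,q,r] = [q,r] − [p,r] + [p,q]. For instance
  ∂cei = ei − ci + ce,
  ∂fgi = gi − fi + fg.
As a 27×18 matrix over Z this has rank 18, with invariant factors (1,1,1,1,1,1,1,1,1,1,1,1,1,1,1,1,1,2).

From H_k ≅ ker(∂_k) / im(∂_{k+1}) we obtain:

  H_0: rank C_0 − rank ∂_1 = 9 − 8 = 1, and the invariant factors of ∂_1 are all 1, so H_0 ≅ Z.
  H_1: rank ker ∂_1 − rank ∂_2 = (27 − 8) − 18 = 1, and ∂_2 has invariant factor 2 > 1, so H_1 ≅ Z ⊕ Z/2.
  H_2: rank ker ∂_2 − rank ∂_3 = (18 − 18) − 0 = 0, and there is no ∂_3, so H_2 ≅ 0.

(K is a triangulation of the Klein bottle.)

H_0 = Z,  H_1 = Z ⊕ Z/2,  H_2 = 0.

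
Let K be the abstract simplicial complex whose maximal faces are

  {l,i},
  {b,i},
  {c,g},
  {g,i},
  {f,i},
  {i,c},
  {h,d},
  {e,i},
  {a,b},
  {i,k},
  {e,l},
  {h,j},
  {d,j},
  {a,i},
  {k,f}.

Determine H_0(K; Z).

H_0 ≅ Z^2.

Order the vertices as a < b < c < d < e < f < g < h < i < j < k < l. Listing each simplex with vertices in this order, K has dimension 1 with simplices:

  0-simplices (12): a, b, c, d, e, f, g, h, i, j, k, l
  1-simplices (15): ab, ai, bi, cg, ci, dh, dj, ei, el, fi, fk, gi, hj, ik, il

giving chain groups C_0 ≅ Z^12, C_1 ≅ Z^15.

Boundary ∂_1: C_1 → C_0 is given by ∂[p,q] = [q] − [p].
As a 12×15 matrix over Z this has rank 10, with invariant factors (1,1,1,1,1,1,1,1,1,1).

Reading off H_k = ker ∂_k / im ∂_{k+1}:

  H_0: rank C_0 − rank ∂_1 = 12 − 10 = 2, and the invariant factors of ∂_1 are all 1, so H_0 ≅ Z^2.

(K is a triangulation of the disjoint union of the circle S^1 and a wedge of 4 circles.)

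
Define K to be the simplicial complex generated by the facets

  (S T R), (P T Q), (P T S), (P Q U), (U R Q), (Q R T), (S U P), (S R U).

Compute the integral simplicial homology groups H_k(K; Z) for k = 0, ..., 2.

H_0 = Z,  H_1 = 0,  H_2 = Z.

Fix the vertex order P < Q < R < S < T < U and write every simplex with vertices in increasing order. Then dim K = 2 and the simplices of K are:

  0-simplices (6): P, Q, R, S, T, U
  1-simplices (12): PQ, PS, PT, PU, QR, QT, QU, RS, RT, RU, ST, SU
  2-simplices (8): PQT, PQU, PST, PSU, QRT, QRU, RST, RSU

so the chain groups are C_0 ≅ Z^6, C_1 ≅ Z^12, C_2 ≅ Z^8.

∂_1: C_1 → C_0 maps an edge to its endpoints' difference, ∂[p,q] = q − p.
The 6×12 boundary matrix has rank 5 and Smith normal form diag(1,1,1,1,1).

Boundary ∂_2: C_2 → C_1 maps a triangle to the signed sum of its edges. For instance
  ∂QRT = RT − QT + QR,
  ∂PST = ST − PT + PS.
This gives a 12×8 integer matrix of rank 7; reducing to Smith normal form yields diagonal entries (1,1,1,1,1,1,1).

Reading off H_k = ker ∂_k / im ∂_{k+1}:

  H_0: rank C_0 − rank ∂_1 = 6 − 5 = 1, and the invariant factors of ∂_1 are all 1, so H_0 ≅ Z.
  H_1: rank ker ∂_1 − rank ∂_2 = (12 − 5) − 7 = 0, and the invariant factors of ∂_2 are all 1, so H_1 ≅ 0.
  H_2: rank ker ∂_2 − rank ∂_3 = (8 − 7) − 0 = 1, and there is no ∂_3, so H_2 ≅ Z.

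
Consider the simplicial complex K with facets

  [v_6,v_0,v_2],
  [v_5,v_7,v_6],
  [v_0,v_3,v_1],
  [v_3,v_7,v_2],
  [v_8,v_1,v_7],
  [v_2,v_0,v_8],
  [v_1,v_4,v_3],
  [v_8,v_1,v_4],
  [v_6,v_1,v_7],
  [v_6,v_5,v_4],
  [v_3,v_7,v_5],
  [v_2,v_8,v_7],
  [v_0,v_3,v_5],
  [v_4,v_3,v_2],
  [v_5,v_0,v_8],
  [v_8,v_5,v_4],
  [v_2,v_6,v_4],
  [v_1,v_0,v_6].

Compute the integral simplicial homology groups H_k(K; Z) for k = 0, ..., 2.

Order the vertices as v_0 < v_1 < v_2 < v_3 < v_4 < v_5 < v_6 < v_7 < v_8. Listing each simplex with vertices in this order, K has dimension 2 with simplices:

  0-simplices (9): [v_0], [v_1], [v_2], [v_3], [v_4], [v_5], [v_6], [v_7], [v_8]
  1-simplices (27): (27 of them)
  2-simplices (18): (18 of them)

giving chain groups C_0 ≅ Z^9, C_1 ≅ Z^27, C_2 ≅ Z^18.

Boundary ∂_1: C_1 → C_0 sends each edge [p,q] (with p < q) to q − p. For instance
  ∂[v_2,v_3] = [v_3] − [v_2].
The 9×27 boundary matrix has rank 8 and Smith normal form diag(1,1,1,1,1,1,1,1).

Boundary ∂_2: C_2 → C_1 maps a triangle to the signed sum of its edges. For instance
  ∂[v_4,v_5,v_8] = [v_5,v_8] − [v_4,v_8] + [v_4,v_5],
  ∂[v_1,v_4,v_8] = [v_4,v_8] − [v_1,v_8] + [v_1,v_4].
The 27×18 boundary matrix has rank 17 and Smith normal form diag(1,1,1,1,1,1,1,1,1,1,1,1,1,1,1,1,1).

From H_k ≅ ker(∂_k) / im(∂_{k+1}) we obtain:

  H_0: rank C_0 − rank ∂_1 = 9 − 8 = 1, and the invariant factors of ∂_1 are all 1, so H_0 ≅ Z.
  H_1: rank ker ∂_1 − rank ∂_2 = (27 − 8) − 17 = 2, and the invariant factors of ∂_2 are all 1, so H_1 ≅ Z^2.
  H_2: rank ker ∂_2 − rank ∂_3 = (18 − 17) − 0 = 1, and there is no ∂_3, so H_2 ≅ Z.

As a check, the Euler characteristic is 9 − 27 + 18 = 0, which agrees with 1 − 2 + 1 = 0.

H_0 ≅ Z,  H_1 ≅ Z^2,  H_2 ≅ Z.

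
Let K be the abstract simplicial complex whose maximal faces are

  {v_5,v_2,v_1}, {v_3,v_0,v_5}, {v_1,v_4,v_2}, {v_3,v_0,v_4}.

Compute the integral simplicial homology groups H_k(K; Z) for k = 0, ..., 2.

H_0 ≅ Z,  H_1 ≅ Z,  H_2 = 0.

Order the vertices as v_0 < v_1 < v_2 < v_3 < v_4 < v_5. Listing each simplex with vertices in this order, K has dimension 2 with simplices:

  0-simplices (6): [v_0], [v_1], [v_2], [v_3], [v_4], [v_5]
  1-simplices (10): [v_0,v_3], [v_0,v_4], [v_0,v_5], [v_1,v_2], [v_1,v_4], [v_1,v_5], [v_2,v_4], [v_2,v_5], [v_3,v_4], [v_3,v_5]
  2-simplices (4): [v_0,v_3,v_4], [v_0,v_3,v_5], [v_1,v_2,v_4], [v_1,v_2,v_5]

so the chain groups are C_0 ≅ Z^6, C_1 ≅ Z^10, C_2 ≅ Z^4.

Boundary ∂_1: C_1 → C_0 is given by ∂[p,q] = [q] − [p].
The 6×10 boundary matrix has rank 5 and Smith normal form diag(1,1,1,1,1).

Boundary ∂_2: C_2 → C_1 sends each 2-simplex [p,q,r] to [q,r] − [p,r] + [p,q]. For instance
  ∂[v_0,v_3,v_4] = [v_3,v_4] − [v_0,v_4] + [v_0,v_3],
  ∂[v_1,v_2,v_5] = [v_2,v_5] − [v_1,v_5] + [v_1,v_2].
As a 10×4 matrix over Z this has rank 4, with invariant factors (1,1,1,1).

Now H_k = ker ∂_k / im ∂_{k+1}, so:

  H_0: rank C_0 − rank ∂_1 = 6 − 5 = 1, and the invariant factors of ∂_1 are all 1, so H_0 = Z.
  H_1: rank ker ∂_1 − rank ∂_2 = (10 − 5) − 4 = 1, and the invariant factors of ∂_2 are all 1, so H_1 = Z.
  H_2: rank ker ∂_2 − rank ∂_3 = (4 − 4) − 0 = 0, and there is no ∂_3, so H_2 = 0.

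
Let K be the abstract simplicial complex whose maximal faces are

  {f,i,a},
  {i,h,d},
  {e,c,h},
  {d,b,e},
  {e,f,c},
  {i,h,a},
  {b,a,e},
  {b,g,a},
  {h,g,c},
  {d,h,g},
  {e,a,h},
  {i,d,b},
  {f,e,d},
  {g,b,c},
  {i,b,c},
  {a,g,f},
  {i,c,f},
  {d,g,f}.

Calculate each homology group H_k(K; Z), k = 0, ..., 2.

Take the total order a < b < c < d < e < f < g < h < i on the vertex set. Then K (dimension 2) consists of the simplices:

  0-simplices (9): a, b, c, d, e, f, g, h, i
  1-simplices (27): ab, ae, af, ag, ah, ai, bc, bd, be, bg, bi, ce, cf, cg, ch, ci, de, df, dg, dh, di, ef, eh, fg, fi, gh, hi
  2-simplices (18): abe, abg, aeh, afg, afi, ahi, bcg, bci, bde, bdi, cef, ceh, cfi, cgh, def, dfg, dgh, dhi

Hence C_0 ≅ Z^9, C_1 ≅ Z^27, C_2 ≅ Z^18.

The boundary map ∂_1: C_1 → C_0 sends each edge [p,q] (with p < q) to q − p. For instance
  ∂di = i − d.
The resulting 9×27 matrix has rank 8, and its Smith normal form has invariant factors (1,1,1,1,1,1,1,1).

∂_2: C_2 → C_1 acts by ∂[p,q,r] = [q,r] − [p,r] + [p,q]. For instance
  ∂ceh = eh − ch + ce,
  ∂afg = fg − ag + af.
The 27×18 boundary matrix has rank 17 and Smith normal form diag(1,1,1,1,1,1,1,1,1,1,1,1,1,1,1,1,1).

Reading off H_k = ker ∂_k / im ∂_{k+1}:

  H_0: rank C_0 − rank ∂_1 = 9 − 8 = 1, and the invariant factors of ∂_1 are all 1, so H_0 ≅ Z.
  H_1: rank ker ∂_1 − rank ∂_2 = (27 − 8) − 17 = 2, and the invariant factors of ∂_2 are all 1, so H_1 ≅ Z^2.
  H_2: rank ker ∂_2 − rank ∂_3 = (18 − 17) − 0 = 1, and there is no ∂_3, so H_2 ≅ Z.

H_0 ≅ Z,  H_1 ≅ Z^2,  H_2 ≅ Z.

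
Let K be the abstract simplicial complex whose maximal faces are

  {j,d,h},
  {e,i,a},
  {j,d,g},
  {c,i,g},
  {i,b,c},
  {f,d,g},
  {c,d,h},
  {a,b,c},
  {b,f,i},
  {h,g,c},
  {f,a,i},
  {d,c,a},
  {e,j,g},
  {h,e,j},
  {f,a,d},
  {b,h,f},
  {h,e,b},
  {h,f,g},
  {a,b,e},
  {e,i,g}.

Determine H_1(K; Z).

Fix the vertex order a < b < c < d < e < f < g < h < i < j and write every simplex with vertices in increasing order. Then dim K = 2 and the simplices of K are:

  0-simplices (10): a, b, c, d, e, f, g, h, i, j
  1-simplices (30): ab, ac, ad, ae, af, ai, bc, be, bf, bh, bi, cd, cg, ch, ci, df, dg, dh, dj, eg, eh, ei, ej, fg, fh, fi, gh, gi, gj, hj
  2-simplices (20): abc, abe, acd, adf, aei, afi, bci, beh, bfh, bfi, cdh, cgh, cgi, dfg, dgj, dhj, egi, egj, ehj, fgh

Hence C_0 ≅ Z^10, C_1 ≅ Z^30, C_2 ≅ Z^20.

The boundary map ∂_1: C_1 → C_0 maps an edge to its endpoints' difference, ∂[p,q] = q − p. For instance
  ∂ej = j − e.
As a 10×30 matrix over Z this has rank 9, with invariant factors (1,1,1,1,1,1,1,1,1).

∂_2: C_2 → C_1 acts by ∂[p,q,r] = [q,r] − [p,r] + [p,q]. For instance
  ∂beh = eh − bh + be,
  ∂cgi = gi − ci + cg.
The 30×20 boundary matrix has rank 20 and Smith normal form diag(1,1,1,1,1,1,1,1,1,1,1,1,1,1,1,1,1,1,1,2).

From H_k ≅ ker(∂_k) / im(∂_{k+1}) we obtain:

  H_1: rank ker ∂_1 − rank ∂_2 = (30 − 9) − 20 = 1, and ∂_2 has invariant factor 2 > 1, so H_1 ≅ Z ⊕ Z/2.

H_1 = Z ⊕ Z/2.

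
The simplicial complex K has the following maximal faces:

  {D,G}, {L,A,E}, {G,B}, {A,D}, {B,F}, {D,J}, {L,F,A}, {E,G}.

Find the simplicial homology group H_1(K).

H_1 = Z^2.

We work with the vertex ordering A < B < D < E < F < G < J < L. The simplices of K, each written with vertices in increasing order, are:

  0-simplices (8): A, B, D, E, F, G, J, L
  1-simplices (11): AD, AE, AF, AL, BF, BG, DG, DJ, EG, EL, FL
  2-simplices (2): AEL, AFL

Hence C_0 ≅ Z^8, C_1 ≅ Z^11, C_2 ≅ Z^2.

The boundary map ∂_1: C_1 → C_0 is given by ∂[p,q] = [q] − [p]. For instance
  ∂DG = G − D.
This gives a 8×11 integer matrix of rank 7; reducing to Smith normal form yields diagonal entries (1,1,1,1,1,1,1).

The boundary map ∂_2: C_2 → C_1 sends each 2-simplex [p,q,r] to [q,r] − [p,r] + [p,q]. For instance
  ∂AFL = FL − AL + AF,
  ∂AEL = EL − AL + AE.
The resulting 11×2 matrix has rank 2, and its Smith normal form has invariant factors (1,1).

From H_k ≅ ker(∂_k) / im(∂_{k+1}) we obtain:

  H_1: rank ker ∂_1 − rank ∂_2 = (11 − 7) − 2 = 2, and the invariant factors of ∂_2 are all 1, so H_1 = Z^2.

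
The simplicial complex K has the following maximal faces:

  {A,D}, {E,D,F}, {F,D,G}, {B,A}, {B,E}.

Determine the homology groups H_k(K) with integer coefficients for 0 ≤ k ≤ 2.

Fix the vertex order A < B < D < E < F < G and write every simplex with vertices in increasing order. Then dim K = 2 and the simplices of K are:

  0-simplices (6): A, B, D, E, F, G
  1-simplices (8): AB, AD, BE, DE, DF, DG, EF, FG
  2-simplices (2): DEF, DFG

Hence C_0 ≅ Z^6, C_1 ≅ Z^8, C_2 ≅ Z^2.

Boundary ∂_1: C_1 → C_0 maps an edge to its endpoints' difference, ∂[p,q] = q − p. For instance
  ∂FG = G − F.
This gives a 6×8 integer matrix of rank 5; reducing to Smith normal form yields diagonal entries (1,1,1,1,1).

The boundary map ∂_2: C_2 → C_1 sends each 2-simplex [p,q,r] to [q,r] − [p,r] + [p,q]. For instance
  ∂DEF = EF − DF + DE,
  ∂DFG = FG − DG + DF.
This gives a 8×2 integer matrix of rank 2; reducing to Smith normal form yields diagonal entries (1,1).

From H_k ≅ ker(∂_k) / im(∂_{k+1}) we obtain:

  H_0: rank C_0 − rank ∂_1 = 6 − 5 = 1, and the invariant factors of ∂_1 are all 1, so H_0 = Z.
  H_1: rank ker ∂_1 − rank ∂_2 = (8 − 5) − 2 = 1, and the invariant factors of ∂_2 are all 1, so H_1 = Z.
  H_2: rank ker ∂_2 − rank ∂_3 = (2 − 2) − 0 = 0, and there is no ∂_3, so H_2 = 0.

H_0 ≅ Z,  H_1 ≅ Z,  H_2 = 0.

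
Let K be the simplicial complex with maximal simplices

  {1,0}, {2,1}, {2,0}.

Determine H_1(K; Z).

H_1 = Z.

Order the vertices as 0 < 1 < 2. Listing each simplex with vertices in this order, K has dimension 1 with simplices:

  0-simplices (3): [0], [1], [2]
  1-simplices (3): [0,1], [0,2], [1,2]

so the chain groups are C_0 ≅ Z^3, C_1 ≅ Z^3.

∂_1: C_1 → C_0 maps an edge to its endpoints' difference, ∂[p,q] = q − p. For instance
  ∂[1,2] = [2] − [1].
As a 3×3 matrix over Z this has rank 2, with invariant factors (1,1).

Now H_k = ker ∂_k / im ∂_{k+1}, so:

  H_1: rank ker ∂_1 − rank ∂_2 = (3 − 2) − 0 = 1, and there is no ∂_2, so H_1 = Z.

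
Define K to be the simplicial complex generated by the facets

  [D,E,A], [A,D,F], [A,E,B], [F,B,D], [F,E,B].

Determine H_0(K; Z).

K has 5 vertices, 10 edges, 5 triangles.
rank ∂_0 = 0, rank ∂_1 = 4 ⇒ b_0 = 5 − 0 − 4 = 1; all invariant factors of ∂_1 are 1 so no torsion. So H_0 ≅ Z.

H_0 ≅ Z.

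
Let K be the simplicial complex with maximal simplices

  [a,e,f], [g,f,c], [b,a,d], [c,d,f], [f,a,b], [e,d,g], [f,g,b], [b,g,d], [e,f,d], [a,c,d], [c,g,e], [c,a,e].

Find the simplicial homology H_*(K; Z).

H_0 ≅ Z,  H_1 ≅ Z/2Z,  H_2 = 0.

Fix the vertex order a < b < c < d < e < f < g and write every simplex with vertices in increasing order. Then dim K = 2 and the simplices of K are:

  0-simplices (7): a, b, c, d, e, f, g
  1-simplices (18): ab, ac, ad, ae, af, bd, bf, bg, cd, ce, cf, cg, de, df, dg, ef, eg, fg
  2-simplices (12): abd, abf, acd, ace, aef, bdg, bfg, cdf, ceg, cfg, def, deg

Hence C_0 ≅ Z^7, C_1 ≅ Z^18, C_2 ≅ Z^12.

Boundary ∂_1: C_1 → C_0 is given by ∂[p,q] = [q] − [p].
The resulting 7×18 matrix has rank 6, and its Smith normal form has invariant factors (1,1,1,1,1,1).

The boundary map ∂_2: C_2 → C_1 acts by ∂[p,q,r] = [q,r] − [p,r] + [p,q]. For instance
  ∂acd = cd − ad + ac,
  ∂abf = bf − af + ab.
This gives a 18×12 integer matrix of rank 12; reducing to Smith normal form yields diagonal entries (1,1,1,1,1,1,1,1,1,1,1,2).

Now H_k = ker ∂_k / im ∂_{k+1}, so:

  H_0: rank C_0 − rank ∂_1 = 7 − 6 = 1, and the invariant factors of ∂_1 are all 1, so H_0 ≅ Z.
  H_1: rank ker ∂_1 − rank ∂_2 = (18 − 6) − 12 = 0, and ∂_2 has invariant factor 2 > 1, so H_1 ≅ Z/2Z.
  H_2: rank ker ∂_2 − rank ∂_3 = (12 − 12) − 0 = 0, and there is no ∂_3, so H_2 ≅ 0.

(K is a triangulation of the real projective plane RP^2.)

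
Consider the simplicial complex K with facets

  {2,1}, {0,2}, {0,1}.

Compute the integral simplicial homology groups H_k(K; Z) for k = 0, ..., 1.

H_0 ≅ Z,  H_1 ≅ Z.

Order the vertices as 0 < 1 < 2. Listing each simplex with vertices in this order, K has dimension 1 with simplices:

  0-simplices (3): [0], [1], [2]
  1-simplices (3): [0,1], [0,2], [1,2]

giving chain groups C_0 ≅ Z^3, C_1 ≅ Z^3.

∂_1: C_1 → C_0 is given by ∂[p,q] = [q] − [p]. For instance
  ∂[0,2] = [2] − [0].
As a 3×3 matrix over Z this has rank 2, with invariant factors (1,1).

Reading off H_k = ker ∂_k / im ∂_{k+1}:

  H_0: rank C_0 − rank ∂_1 = 3 − 2 = 1, and the invariant factors of ∂_1 are all 1, so H_0 ≅ Z.
  H_1: rank ker ∂_1 − rank ∂_2 = (3 − 2) − 0 = 1, and there is no ∂_2, so H_1 ≅ Z.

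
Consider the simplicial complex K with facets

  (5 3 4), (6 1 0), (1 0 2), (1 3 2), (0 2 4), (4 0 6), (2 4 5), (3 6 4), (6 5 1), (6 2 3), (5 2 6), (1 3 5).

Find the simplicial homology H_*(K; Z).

Order the vertices as 0 < 1 < 2 < 3 < 4 < 5 < 6. Listing each simplex with vertices in this order, K has dimension 2 with simplices:

  0-simplices (7): [0], [1], [2], [3], [4], [5], [6]
  1-simplices (18): [0,1], [0,2], [0,4], [0,6], [1,2], [1,3], [1,5], [1,6], [2,3], [2,4], [2,5], [2,6], [3,4], [3,5], [3,6], [4,5], [4,6], [5,6]
  2-simplices (12): [0,1,2], [0,1,6], [0,2,4], [0,4,6], [1,2,3], [1,3,5], [1,5,6], [2,3,6], [2,4,5], [2,5,6], [3,4,5], [3,4,6]

Hence C_0 ≅ Z^7, C_1 ≅ Z^18, C_2 ≅ Z^12.

∂_1: C_1 → C_0 sends each edge [p,q] (with p < q) to q − p. For instance
  ∂[2,3] = [3] − [2].
This gives a 7×18 integer matrix of rank 6; reducing to Smith normal form yields diagonal entries (1,1,1,1,1,1).

∂_2: C_2 → C_1 sends each 2-simplex [p,q,r] to [q,r] − [p,r] + [p,q]. For instance
  ∂[0,1,2] = [1,2] − [0,2] + [0,1],
  ∂[3,4,5] = [4,5] − [3,5] + [3,4].
The 18×12 boundary matrix has rank 12 and Smith normal form diag(1,1,1,1,1,1,1,1,1,1,1,2).

From H_k ≅ ker(∂_k) / im(∂_{k+1}) we obtain:

  H_0: rank C_0 − rank ∂_1 = 7 − 6 = 1, and the invariant factors of ∂_1 are all 1, so H_0 = Z.
  H_1: rank ker ∂_1 − rank ∂_2 = (18 − 6) − 12 = 0, and ∂_2 has invariant factor 2 > 1, so H_1 = Z/2.
  H_2: rank ker ∂_2 − rank ∂_3 = (12 − 12) − 0 = 0, and there is no ∂_3, so H_2 = 0.

(K is a triangulation of the real projective plane RP^2.)

H_0 ≅ Z,  H_1 ≅ Z/2,  H_2 = 0.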